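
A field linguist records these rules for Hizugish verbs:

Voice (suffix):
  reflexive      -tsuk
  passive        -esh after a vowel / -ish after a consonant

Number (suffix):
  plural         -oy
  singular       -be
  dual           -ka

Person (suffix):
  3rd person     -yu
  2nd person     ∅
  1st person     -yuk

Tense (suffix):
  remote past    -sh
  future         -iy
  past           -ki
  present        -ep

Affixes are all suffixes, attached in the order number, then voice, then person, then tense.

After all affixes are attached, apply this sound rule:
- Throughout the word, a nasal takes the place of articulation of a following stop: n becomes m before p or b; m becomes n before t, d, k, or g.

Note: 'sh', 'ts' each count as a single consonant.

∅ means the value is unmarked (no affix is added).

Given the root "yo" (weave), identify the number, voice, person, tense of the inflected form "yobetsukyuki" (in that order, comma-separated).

Segment: yo-be-tsuk-yu-ki.
number: -be → singular.
voice: -tsuk → reflexive.
person: -yu → 3rd person.
tense: -ki → past.

singular, reflexive, 3rd person, past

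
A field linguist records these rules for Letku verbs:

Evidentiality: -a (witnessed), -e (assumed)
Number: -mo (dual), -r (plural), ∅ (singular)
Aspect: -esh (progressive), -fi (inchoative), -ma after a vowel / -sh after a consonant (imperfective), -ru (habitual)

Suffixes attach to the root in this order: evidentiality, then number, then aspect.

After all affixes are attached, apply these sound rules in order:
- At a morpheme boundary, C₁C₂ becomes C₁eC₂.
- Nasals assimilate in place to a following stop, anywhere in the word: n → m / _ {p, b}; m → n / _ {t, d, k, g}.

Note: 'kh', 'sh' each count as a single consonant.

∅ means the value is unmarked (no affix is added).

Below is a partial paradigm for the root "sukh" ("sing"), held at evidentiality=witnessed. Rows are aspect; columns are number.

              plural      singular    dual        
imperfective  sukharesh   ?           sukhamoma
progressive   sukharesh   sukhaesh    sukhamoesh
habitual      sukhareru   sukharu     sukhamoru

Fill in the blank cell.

Attach evidentiality witnessed -a → sukha.
number = singular: zero marking, form stays sukha.
Attach aspect imperfective -ma (after vowel 'a') → sukhama.
Epenthesis: no change.
Nasal assimilation: no change.

sukhama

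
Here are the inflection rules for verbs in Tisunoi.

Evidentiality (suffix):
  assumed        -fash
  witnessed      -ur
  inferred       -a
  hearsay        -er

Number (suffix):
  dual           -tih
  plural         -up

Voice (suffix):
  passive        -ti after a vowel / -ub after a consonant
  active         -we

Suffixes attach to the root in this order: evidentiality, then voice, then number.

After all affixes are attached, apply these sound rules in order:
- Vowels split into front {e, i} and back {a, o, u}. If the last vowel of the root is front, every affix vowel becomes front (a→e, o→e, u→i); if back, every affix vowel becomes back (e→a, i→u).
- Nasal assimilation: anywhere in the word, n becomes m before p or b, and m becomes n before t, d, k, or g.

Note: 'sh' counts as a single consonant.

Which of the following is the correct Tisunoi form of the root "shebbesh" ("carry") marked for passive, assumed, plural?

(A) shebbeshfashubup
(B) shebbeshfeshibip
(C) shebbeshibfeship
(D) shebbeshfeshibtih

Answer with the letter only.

B

Attach evidentiality assumed -fash → shebbeshfash.
Attach voice passive -ub (after consonant 'sh') → shebbeshfashub.
Attach number plural -up → shebbeshfashubup.
Apply vowel harmony: shebbeshfashubup → shebbeshfeshibip.
Nasal assimilation: no change.
So the correct form is shebbeshfeshibip, option (B).
(D) shebbeshfeshibtih is wrong: it uses dual instead of plural for number.
(C) shebbeshibfeship is wrong: it has the affixes in the wrong order.
(A) shebbeshfashubup is wrong: it fails to apply the sound rule(s).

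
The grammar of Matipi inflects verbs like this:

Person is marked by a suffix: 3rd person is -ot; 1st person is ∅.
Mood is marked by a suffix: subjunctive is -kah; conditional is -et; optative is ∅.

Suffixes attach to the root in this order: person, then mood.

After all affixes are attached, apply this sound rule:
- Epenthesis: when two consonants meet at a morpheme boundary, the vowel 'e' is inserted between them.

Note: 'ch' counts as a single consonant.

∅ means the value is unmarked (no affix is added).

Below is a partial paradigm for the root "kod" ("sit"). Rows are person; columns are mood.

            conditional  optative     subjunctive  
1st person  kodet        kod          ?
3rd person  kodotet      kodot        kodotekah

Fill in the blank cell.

kodekah

person = 1st person: zero marking, form stays kod.
Attach mood subjunctive -kah → kodkah.
Apply epenthesis: kodkah → kodekah.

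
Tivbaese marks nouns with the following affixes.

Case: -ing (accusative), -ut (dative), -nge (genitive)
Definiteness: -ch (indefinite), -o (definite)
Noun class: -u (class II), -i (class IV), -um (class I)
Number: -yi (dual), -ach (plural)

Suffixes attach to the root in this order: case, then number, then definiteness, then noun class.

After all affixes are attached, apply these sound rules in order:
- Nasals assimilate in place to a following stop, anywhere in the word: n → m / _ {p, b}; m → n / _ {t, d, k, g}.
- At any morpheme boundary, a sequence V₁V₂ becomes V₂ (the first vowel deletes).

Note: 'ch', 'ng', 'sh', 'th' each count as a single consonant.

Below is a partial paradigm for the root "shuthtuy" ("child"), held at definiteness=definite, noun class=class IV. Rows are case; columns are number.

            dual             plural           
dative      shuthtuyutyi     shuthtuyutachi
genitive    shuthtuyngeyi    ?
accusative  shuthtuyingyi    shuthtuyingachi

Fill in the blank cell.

shuthtuyngachi

Attach case genitive -nge → shuthtuynge.
Attach number plural -ach → shuthtuyngeach.
Attach definiteness definite -o → shuthtuyngeacho.
Attach noun class class IV -i → shuthtuyngeachoi.
Nasal assimilation: no change.
Apply vowel deletion: shuthtuyngeachoi → shuthtuyngachi.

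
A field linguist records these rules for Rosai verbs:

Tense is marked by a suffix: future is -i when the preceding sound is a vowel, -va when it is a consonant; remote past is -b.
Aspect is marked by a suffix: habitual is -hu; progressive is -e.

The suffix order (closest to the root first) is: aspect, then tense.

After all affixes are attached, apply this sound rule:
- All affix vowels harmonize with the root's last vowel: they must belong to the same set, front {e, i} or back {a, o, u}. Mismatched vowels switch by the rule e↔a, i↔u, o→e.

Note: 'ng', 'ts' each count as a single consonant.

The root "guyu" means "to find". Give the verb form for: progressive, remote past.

Attach aspect progressive -e → guyue.
Attach tense remote past -b → guyueb.
Apply vowel harmony: guyueb → guyuab.

guyuab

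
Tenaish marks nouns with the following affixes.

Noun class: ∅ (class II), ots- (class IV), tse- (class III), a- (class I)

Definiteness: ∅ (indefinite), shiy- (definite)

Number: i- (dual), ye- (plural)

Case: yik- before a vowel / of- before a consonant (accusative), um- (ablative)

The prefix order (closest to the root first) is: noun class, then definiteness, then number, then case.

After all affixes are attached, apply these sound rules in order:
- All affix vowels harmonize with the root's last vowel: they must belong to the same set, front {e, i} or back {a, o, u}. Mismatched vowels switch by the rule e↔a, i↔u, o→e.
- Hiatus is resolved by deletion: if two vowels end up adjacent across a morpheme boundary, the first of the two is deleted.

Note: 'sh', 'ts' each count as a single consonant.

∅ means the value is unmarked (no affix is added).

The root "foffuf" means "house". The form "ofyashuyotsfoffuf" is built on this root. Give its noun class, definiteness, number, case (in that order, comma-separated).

Segment: of-ye-shiy-ots-foffuf.
noun class: ots- → class IV.
definiteness: shiy- → definite.
number: ye- → plural.
case: yik/of- → accusative.

class IV, definite, plural, accusative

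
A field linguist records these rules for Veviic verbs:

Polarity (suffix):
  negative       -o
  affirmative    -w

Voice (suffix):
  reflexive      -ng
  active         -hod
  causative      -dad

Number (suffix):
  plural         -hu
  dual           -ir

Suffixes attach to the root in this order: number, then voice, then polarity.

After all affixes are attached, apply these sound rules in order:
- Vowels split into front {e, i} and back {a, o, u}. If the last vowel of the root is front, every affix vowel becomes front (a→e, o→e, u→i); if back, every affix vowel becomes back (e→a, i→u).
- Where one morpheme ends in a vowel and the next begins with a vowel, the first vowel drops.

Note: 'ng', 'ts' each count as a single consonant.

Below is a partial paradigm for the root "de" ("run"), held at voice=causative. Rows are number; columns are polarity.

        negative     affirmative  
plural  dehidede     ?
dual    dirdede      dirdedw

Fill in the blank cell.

Attach number plural -hu → dehu.
Attach voice causative -dad → dehudad.
Attach polarity affirmative -w → dehudadw.
Apply vowel harmony: dehudadw → dehidedw.
Vowel deletion: no change.

dehidedw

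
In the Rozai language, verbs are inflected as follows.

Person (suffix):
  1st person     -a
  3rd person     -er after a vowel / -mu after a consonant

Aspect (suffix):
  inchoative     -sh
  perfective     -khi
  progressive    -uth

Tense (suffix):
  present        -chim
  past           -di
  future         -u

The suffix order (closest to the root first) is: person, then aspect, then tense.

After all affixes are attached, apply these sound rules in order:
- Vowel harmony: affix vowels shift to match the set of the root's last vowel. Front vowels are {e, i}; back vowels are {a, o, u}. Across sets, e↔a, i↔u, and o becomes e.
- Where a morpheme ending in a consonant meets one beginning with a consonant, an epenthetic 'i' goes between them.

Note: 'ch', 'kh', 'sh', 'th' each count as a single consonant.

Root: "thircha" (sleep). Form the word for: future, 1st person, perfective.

thirchaakhuu

Attach person 1st person -a → thirchaa.
Attach aspect perfective -khi → thirchaakhi.
Attach tense future -u → thirchaakhiu.
Apply vowel harmony: thirchaakhiu → thirchaakhuu.
Epenthesis: no change.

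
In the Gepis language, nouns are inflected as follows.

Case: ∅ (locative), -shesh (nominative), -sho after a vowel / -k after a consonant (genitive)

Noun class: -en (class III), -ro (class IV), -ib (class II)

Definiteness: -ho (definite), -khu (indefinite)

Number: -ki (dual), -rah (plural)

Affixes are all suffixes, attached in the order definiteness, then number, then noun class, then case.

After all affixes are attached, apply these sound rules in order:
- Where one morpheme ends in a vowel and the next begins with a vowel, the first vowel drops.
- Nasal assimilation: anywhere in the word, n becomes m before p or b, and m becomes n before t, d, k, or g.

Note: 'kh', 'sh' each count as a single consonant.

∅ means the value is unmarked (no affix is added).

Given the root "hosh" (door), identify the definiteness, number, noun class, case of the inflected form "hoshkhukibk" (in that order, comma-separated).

Segment: hosh-khu-ki-ib-k.
definiteness: -khu → indefinite.
number: -ki → dual.
noun class: -ib → class II.
case: -sho/k → genitive.

indefinite, dual, class II, genitive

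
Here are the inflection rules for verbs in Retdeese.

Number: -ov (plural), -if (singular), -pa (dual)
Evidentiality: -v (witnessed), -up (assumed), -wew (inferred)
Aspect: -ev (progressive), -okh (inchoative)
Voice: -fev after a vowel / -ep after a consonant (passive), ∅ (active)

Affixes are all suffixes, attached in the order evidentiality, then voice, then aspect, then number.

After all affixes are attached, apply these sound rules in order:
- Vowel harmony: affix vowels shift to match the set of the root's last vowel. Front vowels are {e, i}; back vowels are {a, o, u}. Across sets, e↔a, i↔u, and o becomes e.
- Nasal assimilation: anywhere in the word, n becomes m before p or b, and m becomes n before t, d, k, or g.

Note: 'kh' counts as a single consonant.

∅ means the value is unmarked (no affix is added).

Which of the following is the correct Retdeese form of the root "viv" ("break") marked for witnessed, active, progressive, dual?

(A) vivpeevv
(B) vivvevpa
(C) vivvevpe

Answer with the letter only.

C

Attach evidentiality witnessed -v → vivv.
voice = active: zero marking, form stays vivv.
Attach aspect progressive -ev → vivvev.
Attach number dual -pa → vivvevpa.
Apply vowel harmony: vivvevpa → vivvevpe.
Nasal assimilation: no change.
So the correct form is vivvevpe, option (C).
(B) vivvevpa is wrong: it fails to apply the sound rule(s).
(A) vivpeevv is wrong: it has the affixes in the wrong order.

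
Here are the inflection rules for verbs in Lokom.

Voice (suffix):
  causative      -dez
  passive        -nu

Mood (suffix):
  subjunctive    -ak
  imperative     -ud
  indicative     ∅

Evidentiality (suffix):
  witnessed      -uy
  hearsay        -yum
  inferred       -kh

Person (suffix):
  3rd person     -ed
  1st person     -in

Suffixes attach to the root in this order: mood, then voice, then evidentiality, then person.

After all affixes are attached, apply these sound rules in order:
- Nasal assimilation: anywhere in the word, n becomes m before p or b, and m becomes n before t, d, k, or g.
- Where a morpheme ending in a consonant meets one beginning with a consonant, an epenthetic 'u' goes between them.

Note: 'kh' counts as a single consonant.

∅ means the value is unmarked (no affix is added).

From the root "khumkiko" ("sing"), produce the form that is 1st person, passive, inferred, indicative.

mood = indicative: zero marking, form stays khumkiko.
Attach voice passive -nu → khumkikonu.
Attach evidentiality inferred -kh → khumkikonukh.
Attach person 1st person -in → khumkikonukhin.
Apply nasal assimilation: khumkikonukhin → khunkikonukhin.
Epenthesis: no change.

khunkikonukhin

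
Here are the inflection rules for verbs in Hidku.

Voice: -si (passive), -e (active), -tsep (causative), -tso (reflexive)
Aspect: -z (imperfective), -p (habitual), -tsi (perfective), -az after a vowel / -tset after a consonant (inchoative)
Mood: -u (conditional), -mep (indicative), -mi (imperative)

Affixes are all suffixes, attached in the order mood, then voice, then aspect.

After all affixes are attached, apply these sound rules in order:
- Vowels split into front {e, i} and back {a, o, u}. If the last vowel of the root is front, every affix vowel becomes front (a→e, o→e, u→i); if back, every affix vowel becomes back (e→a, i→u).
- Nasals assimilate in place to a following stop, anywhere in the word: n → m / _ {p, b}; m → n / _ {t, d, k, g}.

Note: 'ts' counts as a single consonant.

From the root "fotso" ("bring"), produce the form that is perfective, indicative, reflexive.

fotsomaptsotsu

Attach mood indicative -mep → fotsomep.
Attach voice reflexive -tso → fotsomeptso.
Attach aspect perfective -tsi → fotsomeptsotsi.
Apply vowel harmony: fotsomeptsotsi → fotsomaptsotsu.
Nasal assimilation: no change.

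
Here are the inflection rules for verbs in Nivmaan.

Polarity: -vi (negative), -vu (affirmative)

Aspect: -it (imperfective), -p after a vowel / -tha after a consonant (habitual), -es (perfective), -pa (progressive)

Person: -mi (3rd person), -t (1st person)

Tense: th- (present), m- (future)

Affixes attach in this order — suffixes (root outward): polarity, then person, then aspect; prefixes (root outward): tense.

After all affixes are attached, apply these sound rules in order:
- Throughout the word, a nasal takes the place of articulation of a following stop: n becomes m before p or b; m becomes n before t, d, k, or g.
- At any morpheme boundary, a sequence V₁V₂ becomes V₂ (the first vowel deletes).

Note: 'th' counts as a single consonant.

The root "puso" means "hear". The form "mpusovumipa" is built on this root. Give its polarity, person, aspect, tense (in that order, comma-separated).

affirmative, 3rd person, progressive, future

Segment: m-puso-vu-mi-pa.
polarity: -vu → affirmative.
person: -mi → 3rd person.
aspect: -pa → progressive.
tense: m- → future.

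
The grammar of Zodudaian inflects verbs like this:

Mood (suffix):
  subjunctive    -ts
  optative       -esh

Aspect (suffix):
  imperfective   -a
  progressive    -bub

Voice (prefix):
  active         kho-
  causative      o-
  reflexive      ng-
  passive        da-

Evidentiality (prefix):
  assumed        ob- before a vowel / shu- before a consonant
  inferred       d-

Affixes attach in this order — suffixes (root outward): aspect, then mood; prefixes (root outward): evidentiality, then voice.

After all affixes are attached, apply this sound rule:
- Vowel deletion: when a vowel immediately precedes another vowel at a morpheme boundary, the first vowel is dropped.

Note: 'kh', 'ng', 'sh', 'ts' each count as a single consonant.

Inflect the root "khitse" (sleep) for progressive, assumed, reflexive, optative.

Attach evidentiality assumed shu- (before consonant 'kh') → shukhitse.
Attach aspect progressive -bub → shukhitsebub.
Attach mood optative -esh → shukhitsebubesh.
Attach voice reflexive ng- → ngshukhitsebubesh.
Vowel deletion: no change.

ngshukhitsebubesh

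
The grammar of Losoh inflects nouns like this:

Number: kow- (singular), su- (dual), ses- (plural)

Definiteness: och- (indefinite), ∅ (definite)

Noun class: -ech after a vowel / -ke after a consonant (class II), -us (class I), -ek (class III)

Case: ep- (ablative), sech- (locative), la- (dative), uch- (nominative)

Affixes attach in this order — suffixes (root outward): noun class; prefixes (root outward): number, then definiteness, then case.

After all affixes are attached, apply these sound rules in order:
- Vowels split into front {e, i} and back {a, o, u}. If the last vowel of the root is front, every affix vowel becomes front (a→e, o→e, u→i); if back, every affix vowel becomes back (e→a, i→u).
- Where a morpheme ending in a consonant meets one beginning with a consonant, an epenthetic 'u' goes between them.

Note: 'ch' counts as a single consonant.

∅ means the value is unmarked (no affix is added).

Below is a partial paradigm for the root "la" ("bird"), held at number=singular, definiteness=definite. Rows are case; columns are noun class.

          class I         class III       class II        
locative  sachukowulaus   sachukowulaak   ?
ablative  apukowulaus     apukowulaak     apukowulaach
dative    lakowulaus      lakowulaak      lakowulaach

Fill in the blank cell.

sachukowulaach

Attach number singular kow- → kowla.
Attach noun class class II -ech (after vowel 'a') → kowlaech.
definiteness = definite: zero marking, form stays kowlaech.
Attach case locative sech- → sechkowlaech.
Apply vowel harmony: sechkowlaech → sachkowlaach.
Apply epenthesis: sachkowlaach → sachukowulaach.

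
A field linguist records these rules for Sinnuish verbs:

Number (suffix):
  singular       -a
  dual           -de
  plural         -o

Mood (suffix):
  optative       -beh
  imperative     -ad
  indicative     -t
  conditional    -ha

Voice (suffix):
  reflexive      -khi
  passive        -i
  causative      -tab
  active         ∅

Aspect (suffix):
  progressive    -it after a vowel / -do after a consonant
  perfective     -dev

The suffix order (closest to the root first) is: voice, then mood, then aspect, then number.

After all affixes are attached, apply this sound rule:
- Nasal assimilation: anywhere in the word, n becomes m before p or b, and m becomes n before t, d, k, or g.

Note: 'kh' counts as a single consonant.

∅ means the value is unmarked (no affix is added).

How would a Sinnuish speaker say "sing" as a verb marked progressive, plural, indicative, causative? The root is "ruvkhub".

Attach voice causative -tab → ruvkhubtab.
Attach mood indicative -t → ruvkhubtabt.
Attach aspect progressive -do (after consonant 't') → ruvkhubtabtdo.
Attach number plural -o → ruvkhubtabtdoo.
Nasal assimilation: no change.

ruvkhubtabtdoo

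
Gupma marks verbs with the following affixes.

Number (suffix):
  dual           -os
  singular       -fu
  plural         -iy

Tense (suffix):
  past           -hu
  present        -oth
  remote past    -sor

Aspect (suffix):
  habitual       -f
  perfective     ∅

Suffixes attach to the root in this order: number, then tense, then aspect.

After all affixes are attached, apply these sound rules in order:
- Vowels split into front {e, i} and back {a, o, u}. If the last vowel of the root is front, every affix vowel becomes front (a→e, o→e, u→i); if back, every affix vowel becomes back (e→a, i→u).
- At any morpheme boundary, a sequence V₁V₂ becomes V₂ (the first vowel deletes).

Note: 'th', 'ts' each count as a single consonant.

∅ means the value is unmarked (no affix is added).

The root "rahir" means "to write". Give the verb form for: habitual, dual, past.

rahireshif

Attach number dual -os → rahiros.
Attach tense past -hu → rahiroshu.
Attach aspect habitual -f → rahiroshuf.
Apply vowel harmony: rahiroshuf → rahireshif.
Vowel deletion: no change.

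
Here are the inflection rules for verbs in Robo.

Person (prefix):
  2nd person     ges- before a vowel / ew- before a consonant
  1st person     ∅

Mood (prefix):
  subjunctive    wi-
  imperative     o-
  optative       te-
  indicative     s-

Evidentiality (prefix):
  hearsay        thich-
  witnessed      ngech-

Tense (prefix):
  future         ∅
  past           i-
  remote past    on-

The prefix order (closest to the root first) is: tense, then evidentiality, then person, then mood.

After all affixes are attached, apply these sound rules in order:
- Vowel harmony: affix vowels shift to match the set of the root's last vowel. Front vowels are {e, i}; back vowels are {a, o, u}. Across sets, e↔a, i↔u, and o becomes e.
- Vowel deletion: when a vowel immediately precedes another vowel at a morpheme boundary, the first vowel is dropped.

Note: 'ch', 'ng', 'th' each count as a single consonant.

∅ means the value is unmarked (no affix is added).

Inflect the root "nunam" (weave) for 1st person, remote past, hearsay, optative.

Attach tense remote past on- → onnunam.
Attach evidentiality hearsay thich- → thichonnunam.
person = 1st person: zero marking, form stays thichonnunam.
Attach mood optative te- → tethichonnunam.
Apply vowel harmony: tethichonnunam → tathuchonnunam.
Vowel deletion: no change.

tathuchonnunam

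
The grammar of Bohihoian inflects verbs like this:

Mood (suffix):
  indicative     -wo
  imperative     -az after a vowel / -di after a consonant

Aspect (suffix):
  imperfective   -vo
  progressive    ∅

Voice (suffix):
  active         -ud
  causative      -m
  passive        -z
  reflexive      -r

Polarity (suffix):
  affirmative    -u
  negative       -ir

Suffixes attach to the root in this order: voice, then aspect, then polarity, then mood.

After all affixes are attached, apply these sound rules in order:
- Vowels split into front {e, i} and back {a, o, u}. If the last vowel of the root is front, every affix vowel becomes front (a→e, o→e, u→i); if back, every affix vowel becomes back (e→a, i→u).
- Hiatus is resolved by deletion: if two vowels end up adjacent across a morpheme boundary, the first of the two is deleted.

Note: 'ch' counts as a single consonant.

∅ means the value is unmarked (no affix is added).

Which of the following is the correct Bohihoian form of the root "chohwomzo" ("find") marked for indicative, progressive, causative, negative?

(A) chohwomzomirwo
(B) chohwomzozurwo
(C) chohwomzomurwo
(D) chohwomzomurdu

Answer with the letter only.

C

Attach voice causative -m → chohwomzom.
aspect = progressive: zero marking, form stays chohwomzom.
Attach polarity negative -ir → chohwomzomir.
Attach mood indicative -wo → chohwomzomirwo.
Apply vowel harmony: chohwomzomirwo → chohwomzomurwo.
Vowel deletion: no change.
So the correct form is chohwomzomurwo, option (C).
(A) chohwomzomirwo is wrong: it fails to apply the sound rule(s).
(D) chohwomzomurdu is wrong: it uses imperative instead of indicative for mood.
(B) chohwomzozurwo is wrong: it uses passive instead of causative for voice.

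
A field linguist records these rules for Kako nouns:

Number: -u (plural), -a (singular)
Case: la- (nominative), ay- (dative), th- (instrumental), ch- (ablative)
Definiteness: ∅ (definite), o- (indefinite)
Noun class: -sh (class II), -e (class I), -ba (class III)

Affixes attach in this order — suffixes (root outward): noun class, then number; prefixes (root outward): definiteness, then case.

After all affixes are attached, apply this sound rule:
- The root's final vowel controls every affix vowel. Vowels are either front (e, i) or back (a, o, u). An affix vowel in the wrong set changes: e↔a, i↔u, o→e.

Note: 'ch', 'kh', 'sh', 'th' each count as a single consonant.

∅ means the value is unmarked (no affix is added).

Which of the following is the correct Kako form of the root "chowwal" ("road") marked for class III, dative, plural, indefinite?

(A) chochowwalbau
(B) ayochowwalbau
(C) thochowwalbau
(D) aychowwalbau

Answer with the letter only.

B

Attach noun class class III -ba → chowwalba.
Attach definiteness indefinite o- → ochowwalba.
Attach number plural -u → ochowwalbau.
Attach case dative ay- → ayochowwalbau.
Vowel harmony: no change.
So the correct form is ayochowwalbau, option (B).
(D) aychowwalbau is wrong: it uses definite instead of indefinite for definiteness.
(A) chochowwalbau is wrong: it uses ablative instead of dative for case.
(C) thochowwalbau is wrong: it uses instrumental instead of dative for case.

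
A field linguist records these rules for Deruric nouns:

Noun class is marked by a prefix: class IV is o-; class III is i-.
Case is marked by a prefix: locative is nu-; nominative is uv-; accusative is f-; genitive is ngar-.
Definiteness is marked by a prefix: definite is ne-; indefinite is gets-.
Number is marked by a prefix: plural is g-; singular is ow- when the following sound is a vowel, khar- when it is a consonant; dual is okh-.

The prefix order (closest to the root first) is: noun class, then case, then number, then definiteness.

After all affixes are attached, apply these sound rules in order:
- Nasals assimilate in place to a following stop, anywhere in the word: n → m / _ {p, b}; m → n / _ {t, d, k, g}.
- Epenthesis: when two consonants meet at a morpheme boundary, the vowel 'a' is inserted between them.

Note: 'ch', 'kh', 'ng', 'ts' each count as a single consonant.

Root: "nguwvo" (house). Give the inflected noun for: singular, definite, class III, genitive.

Attach noun class class III i- → inguwvo.
Attach case genitive ngar- → ngaringuwvo.
Attach number singular khar- (before consonant 'ng') → kharngaringuwvo.
Attach definiteness definite ne- → nekharngaringuwvo.
Nasal assimilation: no change.
Apply epenthesis: nekharngaringuwvo → nekharangaringuwvo.

nekharangaringuwvo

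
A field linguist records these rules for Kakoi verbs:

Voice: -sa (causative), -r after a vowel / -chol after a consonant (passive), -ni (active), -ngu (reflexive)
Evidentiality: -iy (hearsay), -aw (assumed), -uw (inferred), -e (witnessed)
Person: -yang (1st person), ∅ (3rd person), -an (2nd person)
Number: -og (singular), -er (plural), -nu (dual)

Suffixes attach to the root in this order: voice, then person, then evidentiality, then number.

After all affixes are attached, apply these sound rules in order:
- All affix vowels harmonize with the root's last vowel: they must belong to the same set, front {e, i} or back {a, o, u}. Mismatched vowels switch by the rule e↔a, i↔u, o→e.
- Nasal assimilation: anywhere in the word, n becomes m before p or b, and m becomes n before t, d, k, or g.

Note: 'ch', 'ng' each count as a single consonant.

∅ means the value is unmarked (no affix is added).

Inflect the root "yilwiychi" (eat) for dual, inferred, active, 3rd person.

Attach voice active -ni → yilwiychini.
person = 3rd person: zero marking, form stays yilwiychini.
Attach evidentiality inferred -uw → yilwiychiniuw.
Attach number dual -nu → yilwiychiniuwnu.
Apply vowel harmony: yilwiychiniuwnu → yilwiychiniiwni.
Nasal assimilation: no change.

yilwiychiniiwni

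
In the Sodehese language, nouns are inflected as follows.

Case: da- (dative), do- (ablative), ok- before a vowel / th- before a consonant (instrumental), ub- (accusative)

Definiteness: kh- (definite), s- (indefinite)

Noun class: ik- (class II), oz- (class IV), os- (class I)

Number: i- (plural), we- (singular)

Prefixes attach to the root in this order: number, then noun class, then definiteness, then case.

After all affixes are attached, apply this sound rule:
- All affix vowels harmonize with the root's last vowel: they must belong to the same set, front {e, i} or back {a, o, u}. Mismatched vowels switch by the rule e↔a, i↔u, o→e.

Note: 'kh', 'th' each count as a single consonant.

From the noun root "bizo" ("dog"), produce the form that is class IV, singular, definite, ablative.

Attach number singular we- → webizo.
Attach noun class class IV oz- → ozwebizo.
Attach definiteness definite kh- → khozwebizo.
Attach case ablative do- → dokhozwebizo.
Apply vowel harmony: dokhozwebizo → dokhozwabizo.

dokhozwabizo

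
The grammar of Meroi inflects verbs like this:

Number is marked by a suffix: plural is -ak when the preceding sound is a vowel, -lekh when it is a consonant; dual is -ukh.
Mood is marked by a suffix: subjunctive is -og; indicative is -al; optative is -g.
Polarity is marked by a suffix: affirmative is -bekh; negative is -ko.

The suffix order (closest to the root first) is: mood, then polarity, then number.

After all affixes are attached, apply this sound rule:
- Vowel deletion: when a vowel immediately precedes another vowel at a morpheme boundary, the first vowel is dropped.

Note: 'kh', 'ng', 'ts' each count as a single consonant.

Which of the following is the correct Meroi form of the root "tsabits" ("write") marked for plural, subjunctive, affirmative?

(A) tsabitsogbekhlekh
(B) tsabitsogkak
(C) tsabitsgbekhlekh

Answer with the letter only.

A

Attach mood subjunctive -og → tsabitsog.
Attach polarity affirmative -bekh → tsabitsogbekh.
Attach number plural -lekh (after consonant 'kh') → tsabitsogbekhlekh.
Vowel deletion: no change.
So the correct form is tsabitsogbekhlekh, option (A).
(B) tsabitsogkak is wrong: it uses negative instead of affirmative for polarity.
(C) tsabitsgbekhlekh is wrong: it uses optative instead of subjunctive for mood.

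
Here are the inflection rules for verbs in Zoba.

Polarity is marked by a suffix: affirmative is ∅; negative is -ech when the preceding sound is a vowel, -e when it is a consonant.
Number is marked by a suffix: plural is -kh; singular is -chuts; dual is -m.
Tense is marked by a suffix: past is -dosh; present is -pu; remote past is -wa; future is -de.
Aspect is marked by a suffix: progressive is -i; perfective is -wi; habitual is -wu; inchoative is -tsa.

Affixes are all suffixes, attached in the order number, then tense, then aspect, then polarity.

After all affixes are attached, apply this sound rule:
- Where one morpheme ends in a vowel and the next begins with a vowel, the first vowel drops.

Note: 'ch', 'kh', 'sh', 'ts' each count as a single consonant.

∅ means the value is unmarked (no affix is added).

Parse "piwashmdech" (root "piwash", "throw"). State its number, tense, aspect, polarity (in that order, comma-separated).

dual, future, progressive, negative

Segment: piwash-m-de-i-ech.
number: -m → dual.
tense: -de → future.
aspect: -i → progressive.
polarity: -ech/e → negative.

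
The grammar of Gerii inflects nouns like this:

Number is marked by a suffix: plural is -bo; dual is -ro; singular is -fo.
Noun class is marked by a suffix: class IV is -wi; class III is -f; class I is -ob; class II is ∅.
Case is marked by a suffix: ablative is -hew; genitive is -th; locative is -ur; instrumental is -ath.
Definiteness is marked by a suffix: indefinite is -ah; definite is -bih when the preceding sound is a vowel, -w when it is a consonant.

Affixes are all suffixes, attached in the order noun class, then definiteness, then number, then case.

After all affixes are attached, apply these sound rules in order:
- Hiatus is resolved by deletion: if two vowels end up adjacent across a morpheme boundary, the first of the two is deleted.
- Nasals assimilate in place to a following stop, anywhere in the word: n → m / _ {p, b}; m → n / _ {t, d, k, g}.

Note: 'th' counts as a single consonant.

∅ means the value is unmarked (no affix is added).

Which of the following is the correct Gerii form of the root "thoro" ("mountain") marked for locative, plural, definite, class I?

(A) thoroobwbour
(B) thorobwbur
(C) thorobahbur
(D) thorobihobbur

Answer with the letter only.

B

Attach noun class class I -ob → thoroob.
Attach definiteness definite -w (after consonant 'b') → thoroobw.
Attach number plural -bo → thoroobwbo.
Attach case locative -ur → thoroobwbour.
Apply vowel deletion: thoroobwbour → thorobwbur.
Nasal assimilation: no change.
So the correct form is thorobwbur, option (B).
(C) thorobahbur is wrong: it uses indefinite instead of definite for definiteness.
(D) thorobihobbur is wrong: it has the affixes in the wrong order.
(A) thoroobwbour is wrong: it fails to apply the sound rule(s).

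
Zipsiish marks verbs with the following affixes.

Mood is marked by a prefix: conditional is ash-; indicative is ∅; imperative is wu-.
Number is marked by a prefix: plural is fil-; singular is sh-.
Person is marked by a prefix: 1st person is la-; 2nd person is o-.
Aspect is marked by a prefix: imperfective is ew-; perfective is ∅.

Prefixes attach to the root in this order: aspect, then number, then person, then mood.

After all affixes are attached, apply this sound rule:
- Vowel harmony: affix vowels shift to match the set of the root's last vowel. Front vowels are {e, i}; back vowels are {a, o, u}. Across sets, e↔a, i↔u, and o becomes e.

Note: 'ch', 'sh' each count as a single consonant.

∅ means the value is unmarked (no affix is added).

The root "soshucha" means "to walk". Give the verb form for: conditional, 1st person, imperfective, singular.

ashlashawsoshucha

Attach aspect imperfective ew- → ewsoshucha.
Attach number singular sh- → shewsoshucha.
Attach person 1st person la- → lashewsoshucha.
Attach mood conditional ash- → ashlashewsoshucha.
Apply vowel harmony: ashlashewsoshucha → ashlashawsoshucha.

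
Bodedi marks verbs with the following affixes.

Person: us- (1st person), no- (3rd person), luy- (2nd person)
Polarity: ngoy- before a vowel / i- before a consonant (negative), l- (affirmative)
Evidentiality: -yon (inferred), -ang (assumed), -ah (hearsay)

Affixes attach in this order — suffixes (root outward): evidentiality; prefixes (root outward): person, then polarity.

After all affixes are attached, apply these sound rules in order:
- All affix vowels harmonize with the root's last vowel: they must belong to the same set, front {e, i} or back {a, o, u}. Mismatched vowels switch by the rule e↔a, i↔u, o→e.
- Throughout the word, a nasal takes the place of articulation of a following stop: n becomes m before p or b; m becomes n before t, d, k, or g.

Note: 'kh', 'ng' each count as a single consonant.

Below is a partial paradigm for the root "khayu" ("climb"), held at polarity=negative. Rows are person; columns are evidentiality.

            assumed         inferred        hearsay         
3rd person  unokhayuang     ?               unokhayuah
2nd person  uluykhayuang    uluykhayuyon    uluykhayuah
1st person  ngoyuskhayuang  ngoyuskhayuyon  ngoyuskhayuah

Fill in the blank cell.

unokhayuyon

Attach person 3rd person no- → nokhayu.
Attach evidentiality inferred -yon → nokhayuyon.
Attach polarity negative i- (before consonant 'n') → inokhayuyon.
Apply vowel harmony: inokhayuyon → unokhayuyon.
Nasal assimilation: no change.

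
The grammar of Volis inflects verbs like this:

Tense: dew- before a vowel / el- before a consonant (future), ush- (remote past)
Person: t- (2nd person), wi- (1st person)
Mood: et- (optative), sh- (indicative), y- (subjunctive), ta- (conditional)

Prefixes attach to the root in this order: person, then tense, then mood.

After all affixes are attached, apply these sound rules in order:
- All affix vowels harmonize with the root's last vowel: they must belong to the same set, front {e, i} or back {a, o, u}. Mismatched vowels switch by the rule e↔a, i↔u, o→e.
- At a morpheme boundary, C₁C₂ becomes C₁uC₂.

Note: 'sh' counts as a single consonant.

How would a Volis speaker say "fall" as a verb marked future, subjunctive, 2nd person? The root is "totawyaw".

yalututotawyaw

Attach person 2nd person t- → ttotawyaw.
Attach tense future el- (before consonant 't') → elttotawyaw.
Attach mood subjunctive y- → yelttotawyaw.
Apply vowel harmony: yelttotawyaw → yalttotawyaw.
Apply epenthesis: yalttotawyaw → yalututotawyaw.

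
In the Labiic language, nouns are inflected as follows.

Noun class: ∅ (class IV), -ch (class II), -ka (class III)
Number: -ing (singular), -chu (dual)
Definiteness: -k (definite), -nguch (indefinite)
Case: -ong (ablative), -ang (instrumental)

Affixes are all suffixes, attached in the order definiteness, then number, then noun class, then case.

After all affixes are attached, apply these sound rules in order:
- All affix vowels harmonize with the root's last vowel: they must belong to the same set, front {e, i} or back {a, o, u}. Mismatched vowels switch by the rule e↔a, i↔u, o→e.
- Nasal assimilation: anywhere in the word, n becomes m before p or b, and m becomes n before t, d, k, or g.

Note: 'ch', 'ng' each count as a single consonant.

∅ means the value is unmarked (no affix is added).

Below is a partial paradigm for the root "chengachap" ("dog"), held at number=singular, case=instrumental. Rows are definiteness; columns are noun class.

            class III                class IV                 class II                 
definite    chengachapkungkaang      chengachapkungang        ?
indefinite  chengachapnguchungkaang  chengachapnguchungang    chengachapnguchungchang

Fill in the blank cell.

chengachapkungchang

Attach definiteness definite -k → chengachapk.
Attach number singular -ing → chengachapking.
Attach noun class class II -ch → chengachapkingch.
Attach case instrumental -ang → chengachapkingchang.
Apply vowel harmony: chengachapkingchang → chengachapkungchang.
Nasal assimilation: no change.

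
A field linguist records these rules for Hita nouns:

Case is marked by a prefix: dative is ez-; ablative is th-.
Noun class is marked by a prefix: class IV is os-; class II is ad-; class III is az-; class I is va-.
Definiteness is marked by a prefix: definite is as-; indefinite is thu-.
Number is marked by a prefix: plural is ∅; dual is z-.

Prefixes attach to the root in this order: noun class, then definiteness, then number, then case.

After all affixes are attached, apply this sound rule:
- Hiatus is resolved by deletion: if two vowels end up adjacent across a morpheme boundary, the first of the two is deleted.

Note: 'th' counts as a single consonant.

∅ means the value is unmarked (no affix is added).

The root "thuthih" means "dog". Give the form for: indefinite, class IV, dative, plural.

Attach noun class class IV os- → osthuthih.
Attach definiteness indefinite thu- → thuosthuthih.
number = plural: zero marking, form stays thuosthuthih.
Attach case dative ez- → ezthuosthuthih.
Apply vowel deletion: ezthuosthuthih → ezthosthuthih.

ezthosthuthih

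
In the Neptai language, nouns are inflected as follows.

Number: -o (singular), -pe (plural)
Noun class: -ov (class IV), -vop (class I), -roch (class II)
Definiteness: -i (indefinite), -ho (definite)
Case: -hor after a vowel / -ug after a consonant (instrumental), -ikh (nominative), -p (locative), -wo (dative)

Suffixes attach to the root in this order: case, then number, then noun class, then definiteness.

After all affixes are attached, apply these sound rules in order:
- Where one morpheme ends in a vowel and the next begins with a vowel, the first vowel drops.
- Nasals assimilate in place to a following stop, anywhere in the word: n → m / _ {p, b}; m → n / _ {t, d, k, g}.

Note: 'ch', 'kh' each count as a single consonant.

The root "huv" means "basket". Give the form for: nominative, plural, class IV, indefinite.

Attach case nominative -ikh → huvikh.
Attach number plural -pe → huvikhpe.
Attach noun class class IV -ov → huvikhpeov.
Attach definiteness indefinite -i → huvikhpeovi.
Apply vowel deletion: huvikhpeovi → huvikhpovi.
Nasal assimilation: no change.

huvikhpovi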